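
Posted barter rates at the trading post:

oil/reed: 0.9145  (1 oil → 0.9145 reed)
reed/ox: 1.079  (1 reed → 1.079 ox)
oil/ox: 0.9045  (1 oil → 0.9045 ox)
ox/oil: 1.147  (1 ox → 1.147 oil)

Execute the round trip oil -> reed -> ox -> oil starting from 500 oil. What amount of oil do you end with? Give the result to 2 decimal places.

500 oil × 0.9145 = 457.25 reed
457.25 reed × 1.079 = 493.37275 ox
493.37275 ox × 1.147 = 565.89854425 oil

565.90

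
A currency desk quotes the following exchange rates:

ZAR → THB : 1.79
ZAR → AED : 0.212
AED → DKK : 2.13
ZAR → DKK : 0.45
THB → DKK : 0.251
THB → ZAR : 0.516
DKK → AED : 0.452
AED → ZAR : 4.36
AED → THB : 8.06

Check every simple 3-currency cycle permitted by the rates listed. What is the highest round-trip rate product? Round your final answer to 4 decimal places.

0.9144

AED→THB→DKK→AED: 8.06 × 0.251 × 0.452 = 0.91442
ZAR→DKK→AED→ZAR: 0.45 × 0.452 × 4.36 = 0.88682
ZAR→AED→THB→ZAR: 0.212 × 8.06 × 0.516 = 0.88170
Maximum is AED→THB→DKK→AED at 0.9144; no arbitrage — every cycle loses value.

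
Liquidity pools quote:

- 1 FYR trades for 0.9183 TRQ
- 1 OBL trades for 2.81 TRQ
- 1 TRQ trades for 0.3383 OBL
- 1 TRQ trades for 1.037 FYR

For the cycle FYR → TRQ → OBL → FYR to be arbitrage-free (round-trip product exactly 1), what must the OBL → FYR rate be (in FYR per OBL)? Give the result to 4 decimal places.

3.2189

Known legs of the cycle: 0.9183 × 0.3383 = 0.31066089
For no arbitrage the full-cycle product must be 1, so the missing rate is 1 / 0.31066089 ≈ 3.218944.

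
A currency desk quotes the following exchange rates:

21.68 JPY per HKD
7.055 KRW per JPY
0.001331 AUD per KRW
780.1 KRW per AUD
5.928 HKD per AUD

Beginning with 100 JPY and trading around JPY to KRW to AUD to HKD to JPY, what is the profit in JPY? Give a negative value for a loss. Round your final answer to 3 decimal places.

100 JPY × 7.055 = 705.5 KRW
705.5 KRW × 0.001331 = 0.9390205 AUD
0.9390205 AUD × 5.928 = 5.566513524 HKD
5.566513524 HKD × 21.68 = 120.68201320032 JPY
Net change: 120.68201320032 − 100 = 20.68201320032 JPY

20.682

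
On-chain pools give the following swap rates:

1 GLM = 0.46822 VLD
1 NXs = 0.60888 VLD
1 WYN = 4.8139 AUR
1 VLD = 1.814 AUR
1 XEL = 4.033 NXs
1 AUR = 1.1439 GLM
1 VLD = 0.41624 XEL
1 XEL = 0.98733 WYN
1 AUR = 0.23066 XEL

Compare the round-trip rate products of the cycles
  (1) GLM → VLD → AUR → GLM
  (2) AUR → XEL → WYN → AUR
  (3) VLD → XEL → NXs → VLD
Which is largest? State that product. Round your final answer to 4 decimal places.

1.0963

(1) 0.46822 × 1.814 × 1.1439 = 0.97157
(2) 0.23066 × 0.98733 × 4.8139 = 1.09631
(3) 0.41624 × 4.033 × 0.60888 = 1.02212
Highest is cycle (2) at 1.0963 (>1, arbitrage).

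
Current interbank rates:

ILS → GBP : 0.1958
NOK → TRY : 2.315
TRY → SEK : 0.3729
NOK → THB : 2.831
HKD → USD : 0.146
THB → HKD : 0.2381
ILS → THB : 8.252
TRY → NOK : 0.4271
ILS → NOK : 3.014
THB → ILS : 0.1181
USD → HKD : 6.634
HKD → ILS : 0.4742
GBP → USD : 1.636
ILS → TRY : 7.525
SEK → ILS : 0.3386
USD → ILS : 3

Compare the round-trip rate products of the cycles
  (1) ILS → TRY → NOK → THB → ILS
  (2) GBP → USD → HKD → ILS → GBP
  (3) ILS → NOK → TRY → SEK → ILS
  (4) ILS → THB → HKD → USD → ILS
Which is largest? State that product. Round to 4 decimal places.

(1) 7.525 × 0.4271 × 2.831 × 0.1181 = 1.07455
(2) 1.636 × 6.634 × 0.4742 × 0.1958 = 1.00770
(3) 3.014 × 2.315 × 0.3729 × 0.3386 = 0.88100
(4) 8.252 × 0.2381 × 0.146 × 3 = 0.86058
Highest is cycle (1) at 1.0745 (>1, arbitrage).

1.0745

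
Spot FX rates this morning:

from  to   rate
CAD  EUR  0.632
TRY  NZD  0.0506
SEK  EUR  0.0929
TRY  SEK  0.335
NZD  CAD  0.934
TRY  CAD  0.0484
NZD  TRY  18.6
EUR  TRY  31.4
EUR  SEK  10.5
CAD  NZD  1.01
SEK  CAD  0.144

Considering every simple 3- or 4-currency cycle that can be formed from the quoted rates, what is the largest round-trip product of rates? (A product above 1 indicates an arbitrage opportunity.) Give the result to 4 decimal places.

0.9772

TRY→SEK→EUR→TRY: 0.335 × 0.0929 × 31.4 = 0.97722
TRY→CAD→EUR→TRY: 0.0484 × 0.632 × 31.4 = 0.96049
TRY→SEK→CAD→EUR→TRY: 0.335 × 0.144 × 0.632 × 31.4 = 0.95731
CAD→EUR→SEK→CAD: 0.632 × 10.5 × 0.144 = 0.95558
TRY→NZD→CAD→EUR→TRY: 0.0506 × 0.934 × 0.632 × 31.4 = 0.93787
TRY→CAD→NZD→TRY: 0.0484 × 1.01 × 18.6 = 0.90924
TRY→SEK→CAD→NZD→TRY: 0.335 × 0.144 × 1.01 × 18.6 = 0.90624
Maximum is TRY→SEK→EUR→TRY at 0.9772; no arbitrage — every cycle loses value.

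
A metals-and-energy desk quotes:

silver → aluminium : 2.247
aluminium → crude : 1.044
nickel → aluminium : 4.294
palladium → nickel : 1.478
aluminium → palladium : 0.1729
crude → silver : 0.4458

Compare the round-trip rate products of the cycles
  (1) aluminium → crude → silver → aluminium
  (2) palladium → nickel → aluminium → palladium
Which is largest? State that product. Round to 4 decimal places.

(1) 1.044 × 0.4458 × 2.247 = 1.04579
(2) 1.478 × 4.294 × 0.1729 = 1.09732
Highest is cycle (2) at 1.0973 (>1, arbitrage).

1.0973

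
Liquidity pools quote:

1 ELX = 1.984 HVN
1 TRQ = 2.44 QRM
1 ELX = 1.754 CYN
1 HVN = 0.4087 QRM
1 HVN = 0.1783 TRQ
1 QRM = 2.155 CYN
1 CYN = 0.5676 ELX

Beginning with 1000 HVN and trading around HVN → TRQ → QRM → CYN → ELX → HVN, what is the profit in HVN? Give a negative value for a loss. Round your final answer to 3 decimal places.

1000 HVN × 0.1783 = 178.3 TRQ
178.3 TRQ × 2.44 = 435.052 QRM
435.052 QRM × 2.155 = 937.53706 CYN
937.53706 CYN × 0.5676 = 532.146035256 ELX
532.146035256 ELX × 1.984 = 1055.777733947904 HVN
Net change: 1055.777733947904 − 1000 = 55.777733947904 HVN

55.778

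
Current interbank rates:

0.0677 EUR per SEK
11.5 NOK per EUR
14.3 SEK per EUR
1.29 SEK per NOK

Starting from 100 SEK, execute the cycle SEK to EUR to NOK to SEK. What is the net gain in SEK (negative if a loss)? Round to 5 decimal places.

0.43295

100 SEK × 0.0677 = 6.77 EUR
6.77 EUR × 11.5 = 77.855 NOK
77.855 NOK × 1.29 = 100.43295 SEK
Net change: 100.43295 − 100 = 0.43295 SEK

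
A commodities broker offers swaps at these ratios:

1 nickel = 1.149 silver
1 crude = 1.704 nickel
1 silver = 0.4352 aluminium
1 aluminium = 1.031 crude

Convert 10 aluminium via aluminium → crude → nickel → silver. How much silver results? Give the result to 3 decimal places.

10 aluminium × 1.031 = 10.31 crude
10.31 crude × 1.704 = 17.56824 nickel
17.56824 nickel × 1.149 = 20.18590776 silver

20.186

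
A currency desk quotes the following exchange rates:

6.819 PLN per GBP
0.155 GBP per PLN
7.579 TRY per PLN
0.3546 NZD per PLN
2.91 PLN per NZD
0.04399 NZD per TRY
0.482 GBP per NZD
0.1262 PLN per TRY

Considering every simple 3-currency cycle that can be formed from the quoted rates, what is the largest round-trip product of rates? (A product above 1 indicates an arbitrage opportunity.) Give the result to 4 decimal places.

1.1655

PLN→NZD→GBP→PLN: 0.3546 × 0.482 × 6.819 = 1.16548
PLN→TRY→NZD→PLN: 7.579 × 0.04399 × 2.91 = 0.97019
Maximum is PLN→NZD→GBP→PLN at 1.1655; arbitrage exists.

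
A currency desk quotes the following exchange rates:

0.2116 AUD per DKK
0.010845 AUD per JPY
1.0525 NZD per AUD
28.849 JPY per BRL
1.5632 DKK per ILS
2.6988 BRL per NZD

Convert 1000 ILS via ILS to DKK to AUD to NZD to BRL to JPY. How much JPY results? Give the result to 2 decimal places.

1000 ILS × 1.5632 = 1563.2 DKK
1563.2 DKK × 0.2116 = 330.77312 AUD
330.77312 AUD × 1.0525 = 348.1387088 NZD
348.1387088 NZD × 2.6988 = 939.55674730944 BRL
939.55674730944 BRL × 28.849 = 27105.27260313003456 JPY

27105.27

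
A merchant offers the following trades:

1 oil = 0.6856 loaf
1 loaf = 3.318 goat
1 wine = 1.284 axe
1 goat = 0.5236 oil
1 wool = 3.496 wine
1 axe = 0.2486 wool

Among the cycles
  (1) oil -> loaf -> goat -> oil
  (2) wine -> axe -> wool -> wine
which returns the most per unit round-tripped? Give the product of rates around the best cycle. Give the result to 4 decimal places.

(1) 0.6856 × 3.318 × 0.5236 = 1.19110
(2) 1.284 × 0.2486 × 3.496 = 1.11593
Highest is cycle (1) at 1.1911 (>1, arbitrage).

1.1911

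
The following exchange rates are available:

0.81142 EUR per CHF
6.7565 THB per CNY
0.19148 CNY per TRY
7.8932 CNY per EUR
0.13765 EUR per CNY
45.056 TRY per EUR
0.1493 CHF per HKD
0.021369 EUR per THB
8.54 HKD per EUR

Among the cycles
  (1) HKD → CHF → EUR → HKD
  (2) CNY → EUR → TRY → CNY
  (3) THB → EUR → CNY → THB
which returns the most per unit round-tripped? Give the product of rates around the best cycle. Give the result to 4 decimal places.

1.1876

(1) 0.1493 × 0.81142 × 8.54 = 1.03458
(2) 0.13765 × 45.056 × 0.19148 = 1.18755
(3) 0.021369 × 7.8932 × 6.7565 = 1.13962
Highest is cycle (2) at 1.1876 (>1, arbitrage).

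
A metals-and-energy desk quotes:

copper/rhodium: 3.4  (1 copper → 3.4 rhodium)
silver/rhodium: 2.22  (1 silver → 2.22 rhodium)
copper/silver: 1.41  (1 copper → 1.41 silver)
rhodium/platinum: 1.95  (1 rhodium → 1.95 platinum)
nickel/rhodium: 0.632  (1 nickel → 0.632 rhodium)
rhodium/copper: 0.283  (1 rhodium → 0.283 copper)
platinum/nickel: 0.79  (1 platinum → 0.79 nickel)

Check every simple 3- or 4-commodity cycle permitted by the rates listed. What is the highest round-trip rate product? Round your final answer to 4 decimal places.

0.9736

rhodium→platinum→nickel→rhodium: 1.95 × 0.79 × 0.632 = 0.97360
rhodium→copper→silver→rhodium: 0.283 × 1.41 × 2.22 = 0.88585
Maximum is rhodium→platinum→nickel→rhodium at 0.9736; no arbitrage — every cycle loses value.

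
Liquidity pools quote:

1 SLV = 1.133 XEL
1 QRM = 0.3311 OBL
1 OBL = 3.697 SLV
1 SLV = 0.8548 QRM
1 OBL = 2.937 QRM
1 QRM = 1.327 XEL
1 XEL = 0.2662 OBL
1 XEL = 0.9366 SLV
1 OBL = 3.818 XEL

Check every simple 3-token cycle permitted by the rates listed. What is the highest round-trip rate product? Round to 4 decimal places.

1.1150

SLV→XEL→OBL→SLV: 1.133 × 0.2662 × 3.697 = 1.11503
SLV→QRM→XEL→SLV: 0.8548 × 1.327 × 0.9366 = 1.06240
SLV→QRM→OBL→SLV: 0.8548 × 0.3311 × 3.697 = 1.04634
QRM→XEL→OBL→QRM: 1.327 × 0.2662 × 2.937 = 1.03749
Maximum is SLV→XEL→OBL→SLV at 1.1150; arbitrage exists.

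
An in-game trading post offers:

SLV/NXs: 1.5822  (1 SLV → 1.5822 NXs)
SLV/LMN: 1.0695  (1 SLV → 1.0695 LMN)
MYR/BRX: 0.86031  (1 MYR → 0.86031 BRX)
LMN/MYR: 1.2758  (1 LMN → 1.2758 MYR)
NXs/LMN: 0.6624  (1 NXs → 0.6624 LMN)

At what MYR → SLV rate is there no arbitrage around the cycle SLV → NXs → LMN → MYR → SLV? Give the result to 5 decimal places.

Known legs of the cycle: 1.5822 × 0.6624 × 1.2758 = 1.337101271424
For no arbitrage the full-cycle product must be 1, so the missing rate is 1 / 1.337101271424 ≈ 0.7478865.

0.74789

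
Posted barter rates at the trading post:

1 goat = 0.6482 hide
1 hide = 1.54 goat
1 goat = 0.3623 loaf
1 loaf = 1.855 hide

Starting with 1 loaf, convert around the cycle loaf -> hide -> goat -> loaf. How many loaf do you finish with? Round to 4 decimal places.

1 loaf × 1.855 = 1.855 hide
1.855 hide × 1.54 = 2.8567 goat
2.8567 goat × 0.3623 = 1.03498241 loaf

1.0350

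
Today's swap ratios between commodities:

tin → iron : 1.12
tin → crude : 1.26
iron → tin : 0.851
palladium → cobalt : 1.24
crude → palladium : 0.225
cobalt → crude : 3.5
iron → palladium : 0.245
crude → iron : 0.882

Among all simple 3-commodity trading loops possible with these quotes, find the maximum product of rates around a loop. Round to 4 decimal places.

0.9765

palladium→cobalt→crude→palladium: 1.24 × 3.5 × 0.225 = 0.97650
iron→tin→crude→iron: 0.851 × 1.26 × 0.882 = 0.94573
Maximum is palladium→cobalt→crude→palladium at 0.9765; no arbitrage — every cycle loses value.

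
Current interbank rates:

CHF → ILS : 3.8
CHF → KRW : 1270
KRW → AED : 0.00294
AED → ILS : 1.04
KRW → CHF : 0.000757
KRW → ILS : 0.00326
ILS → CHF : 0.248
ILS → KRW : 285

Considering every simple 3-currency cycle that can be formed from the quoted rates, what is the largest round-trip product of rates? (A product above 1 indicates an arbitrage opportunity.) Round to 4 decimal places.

KRW→ILS→CHF→KRW: 0.00326 × 0.248 × 1270 = 1.02677
KRW→AED→ILS→KRW: 0.00294 × 1.04 × 285 = 0.87142
KRW→CHF→ILS→KRW: 0.000757 × 3.8 × 285 = 0.81983
Maximum is KRW→ILS→CHF→KRW at 1.0268; arbitrage exists.

1.0268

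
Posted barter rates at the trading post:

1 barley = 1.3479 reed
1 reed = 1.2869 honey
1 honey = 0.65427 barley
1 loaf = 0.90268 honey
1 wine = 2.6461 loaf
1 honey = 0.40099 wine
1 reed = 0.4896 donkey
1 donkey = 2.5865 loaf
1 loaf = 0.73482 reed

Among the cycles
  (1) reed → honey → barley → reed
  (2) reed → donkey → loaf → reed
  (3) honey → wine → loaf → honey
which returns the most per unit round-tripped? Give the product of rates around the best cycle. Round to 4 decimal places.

1.1349

(1) 1.2869 × 0.65427 × 1.3479 = 1.13490
(2) 0.4896 × 2.5865 × 0.73482 = 0.93054
(3) 0.40099 × 2.6461 × 0.90268 = 0.95780
Highest is cycle (1) at 1.1349 (>1, arbitrage).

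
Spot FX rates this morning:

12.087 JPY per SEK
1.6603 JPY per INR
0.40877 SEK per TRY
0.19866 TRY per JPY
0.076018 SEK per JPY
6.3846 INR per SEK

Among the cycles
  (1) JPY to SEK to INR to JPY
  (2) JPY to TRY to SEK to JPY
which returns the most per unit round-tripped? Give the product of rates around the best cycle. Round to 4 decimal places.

0.9815

(1) 0.076018 × 6.3846 × 1.6603 = 0.80582
(2) 0.19866 × 0.40877 × 12.087 = 0.98154
Highest is cycle (2) at 0.9815 (≤1, no arbitrage).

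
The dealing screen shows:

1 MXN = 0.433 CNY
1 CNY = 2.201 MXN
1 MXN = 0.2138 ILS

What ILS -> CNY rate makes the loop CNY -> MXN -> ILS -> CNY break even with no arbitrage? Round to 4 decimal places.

2.1251

Known legs of the cycle: 2.201 × 0.2138 = 0.4705738
For no arbitrage the full-cycle product must be 1, so the missing rate is 1 / 0.4705738 ≈ 2.125065.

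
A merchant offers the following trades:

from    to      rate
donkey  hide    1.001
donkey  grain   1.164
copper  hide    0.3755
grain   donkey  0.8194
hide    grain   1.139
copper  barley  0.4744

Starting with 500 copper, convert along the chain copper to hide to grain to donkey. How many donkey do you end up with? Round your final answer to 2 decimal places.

500 copper × 0.3755 = 187.75 hide
187.75 hide × 1.139 = 213.84725 grain
213.84725 grain × 0.8194 = 175.22643665 donkey

175.23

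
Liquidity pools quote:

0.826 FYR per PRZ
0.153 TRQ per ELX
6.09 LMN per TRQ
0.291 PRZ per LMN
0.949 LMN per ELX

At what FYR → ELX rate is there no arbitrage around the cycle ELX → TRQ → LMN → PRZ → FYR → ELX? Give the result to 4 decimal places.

4.4650

Known legs of the cycle: 0.153 × 6.09 × 0.291 × 0.826 = 0.22396582782
For no arbitrage the full-cycle product must be 1, so the missing rate is 1 / 0.22396582782 ≈ 4.464967.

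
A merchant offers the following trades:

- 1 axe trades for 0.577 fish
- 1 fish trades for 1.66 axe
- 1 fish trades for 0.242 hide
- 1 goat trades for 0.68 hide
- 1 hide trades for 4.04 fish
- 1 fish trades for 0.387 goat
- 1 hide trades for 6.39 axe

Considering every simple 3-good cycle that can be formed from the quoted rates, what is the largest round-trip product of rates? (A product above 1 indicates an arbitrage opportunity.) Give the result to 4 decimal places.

goat→hide→fish→goat: 0.68 × 4.04 × 0.387 = 1.06317
axe→fish→hide→axe: 0.577 × 0.242 × 6.39 = 0.89226
Maximum is goat→hide→fish→goat at 1.0632; arbitrage exists.

1.0632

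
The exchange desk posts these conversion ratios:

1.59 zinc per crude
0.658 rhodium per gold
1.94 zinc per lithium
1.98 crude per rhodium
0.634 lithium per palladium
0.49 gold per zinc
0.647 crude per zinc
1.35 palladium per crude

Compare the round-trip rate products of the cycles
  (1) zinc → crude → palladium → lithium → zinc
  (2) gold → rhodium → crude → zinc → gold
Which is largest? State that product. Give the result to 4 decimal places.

(1) 0.647 × 1.35 × 0.634 × 1.94 = 1.07431
(2) 0.658 × 1.98 × 1.59 × 0.49 = 1.01504
Highest is cycle (1) at 1.0743 (>1, arbitrage).

1.0743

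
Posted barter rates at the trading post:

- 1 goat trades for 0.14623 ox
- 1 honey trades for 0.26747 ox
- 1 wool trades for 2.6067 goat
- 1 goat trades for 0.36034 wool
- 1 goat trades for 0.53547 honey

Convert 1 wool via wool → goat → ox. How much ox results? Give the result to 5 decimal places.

0.38118

1 wool × 2.6067 = 2.6067 goat
2.6067 goat × 0.14623 = 0.381177741 ox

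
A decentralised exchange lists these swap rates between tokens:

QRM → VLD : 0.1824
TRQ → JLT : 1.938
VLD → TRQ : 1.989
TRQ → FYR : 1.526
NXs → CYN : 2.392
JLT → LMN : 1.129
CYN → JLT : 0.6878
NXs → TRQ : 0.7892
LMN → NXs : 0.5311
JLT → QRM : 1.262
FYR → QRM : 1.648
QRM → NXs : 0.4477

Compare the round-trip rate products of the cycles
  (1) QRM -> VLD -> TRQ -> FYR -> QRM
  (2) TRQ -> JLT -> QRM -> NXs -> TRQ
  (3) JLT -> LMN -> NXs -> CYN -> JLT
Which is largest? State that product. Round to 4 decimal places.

(1) 0.1824 × 1.989 × 1.526 × 1.648 = 0.91237
(2) 1.938 × 1.262 × 0.4477 × 0.7892 = 0.86415
(3) 1.129 × 0.5311 × 2.392 × 0.6878 = 0.98649
Highest is cycle (3) at 0.9865 (≤1, no arbitrage).

0.9865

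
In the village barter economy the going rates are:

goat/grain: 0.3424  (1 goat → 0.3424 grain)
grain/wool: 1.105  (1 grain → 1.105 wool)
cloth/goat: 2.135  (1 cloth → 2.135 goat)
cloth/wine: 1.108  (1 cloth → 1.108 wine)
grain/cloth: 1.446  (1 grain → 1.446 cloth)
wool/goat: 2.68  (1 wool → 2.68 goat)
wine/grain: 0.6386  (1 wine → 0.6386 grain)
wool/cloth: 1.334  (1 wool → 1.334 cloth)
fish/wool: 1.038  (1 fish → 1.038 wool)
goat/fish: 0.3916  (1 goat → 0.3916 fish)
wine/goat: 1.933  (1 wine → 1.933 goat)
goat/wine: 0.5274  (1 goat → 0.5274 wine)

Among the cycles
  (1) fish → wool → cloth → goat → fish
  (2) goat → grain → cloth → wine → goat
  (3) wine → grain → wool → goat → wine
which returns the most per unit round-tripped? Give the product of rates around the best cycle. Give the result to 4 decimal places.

1.1577

(1) 1.038 × 1.334 × 2.135 × 0.3916 = 1.15769
(2) 0.3424 × 1.446 × 1.108 × 1.933 = 1.06041
(3) 0.6386 × 1.105 × 2.68 × 0.5274 = 0.99739
Highest is cycle (1) at 1.1577 (>1, arbitrage).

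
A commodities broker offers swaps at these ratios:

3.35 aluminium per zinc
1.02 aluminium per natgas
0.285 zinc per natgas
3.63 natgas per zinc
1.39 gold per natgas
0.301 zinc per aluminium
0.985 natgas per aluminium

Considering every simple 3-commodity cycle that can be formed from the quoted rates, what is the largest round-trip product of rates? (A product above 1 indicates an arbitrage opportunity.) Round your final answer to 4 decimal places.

aluminium→zinc→natgas→aluminium: 0.301 × 3.63 × 1.02 = 1.11448
aluminium→natgas→zinc→aluminium: 0.985 × 0.285 × 3.35 = 0.94043
Maximum is aluminium→zinc→natgas→aluminium at 1.1145; arbitrage exists.

1.1145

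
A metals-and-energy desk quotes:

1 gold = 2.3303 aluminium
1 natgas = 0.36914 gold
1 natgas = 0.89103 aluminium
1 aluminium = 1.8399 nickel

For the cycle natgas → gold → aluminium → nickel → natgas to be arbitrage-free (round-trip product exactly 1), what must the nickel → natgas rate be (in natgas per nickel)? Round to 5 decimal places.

Known legs of the cycle: 0.36914 × 2.3303 × 1.8399 = 1.5826947525858
For no arbitrage the full-cycle product must be 1, so the missing rate is 1 / 1.5826947525858 ≈ 0.6318338.

0.63183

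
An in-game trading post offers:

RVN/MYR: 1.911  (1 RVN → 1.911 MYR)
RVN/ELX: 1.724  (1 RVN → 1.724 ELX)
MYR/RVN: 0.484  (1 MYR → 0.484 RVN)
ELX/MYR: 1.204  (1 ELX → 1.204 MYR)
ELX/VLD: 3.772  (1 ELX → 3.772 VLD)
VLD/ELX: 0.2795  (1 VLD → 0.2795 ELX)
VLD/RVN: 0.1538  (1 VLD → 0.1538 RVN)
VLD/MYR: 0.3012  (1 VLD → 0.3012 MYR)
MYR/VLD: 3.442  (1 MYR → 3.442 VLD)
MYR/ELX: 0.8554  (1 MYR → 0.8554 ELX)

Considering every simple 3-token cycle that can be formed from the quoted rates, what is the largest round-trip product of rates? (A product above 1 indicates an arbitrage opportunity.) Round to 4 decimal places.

VLD→ELX→MYR→VLD: 0.2795 × 1.204 × 3.442 = 1.15829
VLD→RVN→MYR→VLD: 0.1538 × 1.911 × 3.442 = 1.01164
MYR→RVN→ELX→MYR: 0.484 × 1.724 × 1.204 = 1.00464
VLD→RVN→ELX→VLD: 0.1538 × 1.724 × 3.772 = 1.00015
VLD→MYR→ELX→VLD: 0.3012 × 0.8554 × 3.772 = 0.97184
Maximum is VLD→ELX→MYR→VLD at 1.1583; arbitrage exists.

1.1583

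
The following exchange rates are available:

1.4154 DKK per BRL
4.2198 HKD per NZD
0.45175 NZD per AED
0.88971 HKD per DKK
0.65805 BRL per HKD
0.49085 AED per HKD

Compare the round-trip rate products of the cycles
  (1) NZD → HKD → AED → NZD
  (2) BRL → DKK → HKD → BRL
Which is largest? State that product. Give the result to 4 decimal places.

(1) 4.2198 × 0.49085 × 0.45175 = 0.93570
(2) 1.4154 × 0.88971 × 0.65805 = 0.82868
Highest is cycle (1) at 0.9357 (≤1, no arbitrage).

0.9357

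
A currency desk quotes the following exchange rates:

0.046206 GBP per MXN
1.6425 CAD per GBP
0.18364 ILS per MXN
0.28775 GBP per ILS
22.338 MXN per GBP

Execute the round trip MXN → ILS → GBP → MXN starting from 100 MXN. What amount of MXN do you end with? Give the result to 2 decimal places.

118.04

100 MXN × 0.18364 = 18.364 ILS
18.364 ILS × 0.28775 = 5.284241 GBP
5.284241 GBP × 22.338 = 118.039375458 MXN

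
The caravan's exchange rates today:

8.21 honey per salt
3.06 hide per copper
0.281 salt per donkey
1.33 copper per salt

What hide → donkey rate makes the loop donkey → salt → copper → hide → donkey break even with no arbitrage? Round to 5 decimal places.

0.87442

Known legs of the cycle: 0.281 × 1.33 × 3.06 = 1.1436138
For no arbitrage the full-cycle product must be 1, so the missing rate is 1 / 1.1436138 ≈ 0.8744211.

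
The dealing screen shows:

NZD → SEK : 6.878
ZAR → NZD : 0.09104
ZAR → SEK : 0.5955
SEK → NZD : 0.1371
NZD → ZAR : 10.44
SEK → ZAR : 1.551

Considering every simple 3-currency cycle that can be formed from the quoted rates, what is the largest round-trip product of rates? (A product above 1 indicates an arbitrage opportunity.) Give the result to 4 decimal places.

0.9712

NZD→SEK→ZAR→NZD: 6.878 × 1.551 × 0.09104 = 0.97119
NZD→ZAR→SEK→NZD: 10.44 × 0.5955 × 0.1371 = 0.85235
Maximum is NZD→SEK→ZAR→NZD at 0.9712; no arbitrage — every cycle loses value.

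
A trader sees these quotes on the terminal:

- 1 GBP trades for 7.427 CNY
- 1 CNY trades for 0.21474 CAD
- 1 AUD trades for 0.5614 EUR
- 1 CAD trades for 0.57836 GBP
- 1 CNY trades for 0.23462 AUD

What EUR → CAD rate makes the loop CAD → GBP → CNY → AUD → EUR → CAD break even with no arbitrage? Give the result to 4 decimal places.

1.7675

Known legs of the cycle: 0.57836 × 7.427 × 0.23462 × 0.5614 = 0.56578198070025296
For no arbitrage the full-cycle product must be 1, so the missing rate is 1 / 0.56578198070025296 ≈ 1.767465.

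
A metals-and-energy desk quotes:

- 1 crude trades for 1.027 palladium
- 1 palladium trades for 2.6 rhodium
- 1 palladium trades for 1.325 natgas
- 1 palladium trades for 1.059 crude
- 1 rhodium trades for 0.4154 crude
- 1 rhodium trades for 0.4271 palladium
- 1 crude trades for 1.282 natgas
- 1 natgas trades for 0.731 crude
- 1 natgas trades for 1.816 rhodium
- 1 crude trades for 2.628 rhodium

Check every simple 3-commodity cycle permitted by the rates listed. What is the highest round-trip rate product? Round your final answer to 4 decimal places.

1.1886

rhodium→palladium→crude→rhodium: 0.4271 × 1.059 × 2.628 = 1.18864
rhodium→crude→palladium→rhodium: 0.4154 × 1.027 × 2.6 = 1.10920
rhodium→palladium→natgas→rhodium: 0.4271 × 1.325 × 1.816 = 1.02769
palladium→natgas→crude→palladium: 1.325 × 0.731 × 1.027 = 0.99473
rhodium→crude→natgas→rhodium: 0.4154 × 1.282 × 1.816 = 0.96710
Maximum is rhodium→palladium→crude→rhodium at 1.1886; arbitrage exists.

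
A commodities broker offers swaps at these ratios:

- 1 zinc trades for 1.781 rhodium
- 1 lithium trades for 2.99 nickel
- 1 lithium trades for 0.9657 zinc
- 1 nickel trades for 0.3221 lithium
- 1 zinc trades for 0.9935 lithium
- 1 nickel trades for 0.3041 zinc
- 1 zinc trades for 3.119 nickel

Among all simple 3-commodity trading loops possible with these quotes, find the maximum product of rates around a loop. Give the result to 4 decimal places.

0.9702

nickel→lithium→zinc→nickel: 0.3221 × 0.9657 × 3.119 = 0.97017
nickel→zinc→lithium→nickel: 0.3041 × 0.9935 × 2.99 = 0.90335
Maximum is nickel→lithium→zinc→nickel at 0.9702; no arbitrage — every cycle loses value.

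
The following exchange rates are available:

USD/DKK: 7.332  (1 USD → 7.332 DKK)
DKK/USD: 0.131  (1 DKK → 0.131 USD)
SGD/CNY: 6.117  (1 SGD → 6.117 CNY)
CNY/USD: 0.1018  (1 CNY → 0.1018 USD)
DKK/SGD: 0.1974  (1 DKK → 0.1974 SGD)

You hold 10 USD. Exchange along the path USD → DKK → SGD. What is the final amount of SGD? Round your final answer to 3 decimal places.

10 USD × 7.332 = 73.32 DKK
73.32 DKK × 0.1974 = 14.473368 SGD

14.473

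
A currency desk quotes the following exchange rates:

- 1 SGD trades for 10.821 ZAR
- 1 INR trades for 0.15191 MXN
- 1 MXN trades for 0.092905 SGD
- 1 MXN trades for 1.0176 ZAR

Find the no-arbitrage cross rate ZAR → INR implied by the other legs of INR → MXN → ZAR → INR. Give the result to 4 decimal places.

Known legs of the cycle: 0.15191 × 1.0176 = 0.154583616
For no arbitrage the full-cycle product must be 1, so the missing rate is 1 / 0.154583616 ≈ 6.468991.

6.4690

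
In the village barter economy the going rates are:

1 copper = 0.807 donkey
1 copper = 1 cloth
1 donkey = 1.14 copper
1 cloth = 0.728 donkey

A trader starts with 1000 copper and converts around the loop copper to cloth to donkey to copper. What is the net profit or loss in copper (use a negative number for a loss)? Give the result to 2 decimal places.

1000 copper × 1 = 1000 cloth
1000 cloth × 0.728 = 728 donkey
728 donkey × 1.14 = 829.92 copper
Net change: 829.92 − 1000 = -170.08 copper

-170.08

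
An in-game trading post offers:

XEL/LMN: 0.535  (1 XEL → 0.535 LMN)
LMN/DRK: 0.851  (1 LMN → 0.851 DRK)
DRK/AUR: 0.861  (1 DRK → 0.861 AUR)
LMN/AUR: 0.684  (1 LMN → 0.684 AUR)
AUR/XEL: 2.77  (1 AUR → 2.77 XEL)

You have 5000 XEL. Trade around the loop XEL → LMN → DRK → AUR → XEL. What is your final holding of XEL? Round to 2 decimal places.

5000 XEL × 0.535 = 2675 LMN
2675 LMN × 0.851 = 2276.425 DRK
2276.425 DRK × 0.861 = 1960.001925 AUR
1960.001925 AUR × 2.77 = 5429.20533225 XEL

5429.21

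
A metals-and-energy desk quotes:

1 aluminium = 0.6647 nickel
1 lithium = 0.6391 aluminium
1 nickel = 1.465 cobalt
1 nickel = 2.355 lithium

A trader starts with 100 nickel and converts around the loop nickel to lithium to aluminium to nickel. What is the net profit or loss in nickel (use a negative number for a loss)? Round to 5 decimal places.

0.04270

100 nickel × 2.355 = 235.5 lithium
235.5 lithium × 0.6391 = 150.50805 aluminium
150.50805 aluminium × 0.6647 = 100.042700835 nickel
Net change: 100.042700835 − 100 = 0.042700835 nickel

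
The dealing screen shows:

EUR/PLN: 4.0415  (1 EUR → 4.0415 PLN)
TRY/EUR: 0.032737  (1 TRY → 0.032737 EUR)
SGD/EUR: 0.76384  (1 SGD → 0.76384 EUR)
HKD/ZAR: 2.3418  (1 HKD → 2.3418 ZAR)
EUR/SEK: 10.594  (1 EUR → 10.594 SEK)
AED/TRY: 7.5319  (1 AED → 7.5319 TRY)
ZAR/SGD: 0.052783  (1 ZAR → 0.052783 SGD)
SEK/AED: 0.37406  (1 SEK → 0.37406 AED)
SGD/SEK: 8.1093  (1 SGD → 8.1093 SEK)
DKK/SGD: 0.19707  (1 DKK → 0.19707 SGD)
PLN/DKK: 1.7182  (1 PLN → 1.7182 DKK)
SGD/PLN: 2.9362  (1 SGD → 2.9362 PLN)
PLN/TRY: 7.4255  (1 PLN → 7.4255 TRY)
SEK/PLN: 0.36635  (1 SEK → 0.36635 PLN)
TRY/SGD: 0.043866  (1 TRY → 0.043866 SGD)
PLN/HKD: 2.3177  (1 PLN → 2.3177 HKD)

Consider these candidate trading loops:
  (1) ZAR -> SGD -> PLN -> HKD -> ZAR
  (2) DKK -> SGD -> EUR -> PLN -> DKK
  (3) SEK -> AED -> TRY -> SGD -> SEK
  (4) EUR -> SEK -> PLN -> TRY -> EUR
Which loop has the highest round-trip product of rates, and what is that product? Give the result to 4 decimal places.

1.0453

(1) 0.052783 × 2.9362 × 2.3177 × 2.3418 = 0.84118
(2) 0.19707 × 0.76384 × 4.0415 × 1.7182 = 1.04530
(3) 0.37406 × 7.5319 × 0.043866 × 8.1093 = 1.00221
(4) 10.594 × 0.36635 × 7.4255 × 0.032737 = 0.94345
Highest is cycle (2) at 1.0453 (>1, arbitrage).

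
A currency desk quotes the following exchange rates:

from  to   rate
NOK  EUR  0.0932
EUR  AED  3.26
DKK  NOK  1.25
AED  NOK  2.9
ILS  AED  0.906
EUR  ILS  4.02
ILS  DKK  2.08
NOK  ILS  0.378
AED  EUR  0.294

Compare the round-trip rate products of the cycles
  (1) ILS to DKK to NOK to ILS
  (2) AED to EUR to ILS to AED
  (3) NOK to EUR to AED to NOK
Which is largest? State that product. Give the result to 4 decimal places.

(1) 2.08 × 1.25 × 0.378 = 0.98280
(2) 0.294 × 4.02 × 0.906 = 1.07078
(3) 0.0932 × 3.26 × 2.9 = 0.88111
Highest is cycle (2) at 1.0708 (>1, arbitrage).

1.0708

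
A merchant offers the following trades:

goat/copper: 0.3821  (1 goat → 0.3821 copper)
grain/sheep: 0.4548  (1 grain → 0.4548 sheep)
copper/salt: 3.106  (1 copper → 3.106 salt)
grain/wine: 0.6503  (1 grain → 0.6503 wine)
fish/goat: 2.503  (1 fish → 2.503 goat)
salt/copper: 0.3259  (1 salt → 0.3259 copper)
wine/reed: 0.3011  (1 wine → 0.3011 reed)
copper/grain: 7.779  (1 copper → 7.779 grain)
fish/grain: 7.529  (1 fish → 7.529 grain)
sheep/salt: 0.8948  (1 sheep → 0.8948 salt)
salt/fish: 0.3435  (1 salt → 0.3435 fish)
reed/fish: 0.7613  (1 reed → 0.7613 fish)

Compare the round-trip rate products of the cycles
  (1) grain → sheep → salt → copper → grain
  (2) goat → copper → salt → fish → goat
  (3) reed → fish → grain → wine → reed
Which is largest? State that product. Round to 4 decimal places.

1.1223

(1) 0.4548 × 0.8948 × 0.3259 × 7.779 = 1.03170
(2) 0.3821 × 3.106 × 0.3435 × 2.503 = 1.02039
(3) 0.7613 × 7.529 × 0.6503 × 0.3011 = 1.12232
Highest is cycle (3) at 1.1223 (>1, arbitrage).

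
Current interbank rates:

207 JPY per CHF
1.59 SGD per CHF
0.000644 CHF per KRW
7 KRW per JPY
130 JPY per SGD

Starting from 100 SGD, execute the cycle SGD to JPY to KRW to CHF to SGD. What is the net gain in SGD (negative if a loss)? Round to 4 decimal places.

100 SGD × 130 = 13000 JPY
13000 JPY × 7 = 91000 KRW
91000 KRW × 0.000644 = 58.604 CHF
58.604 CHF × 1.59 = 93.18036 SGD
Net change: 93.18036 − 100 = -6.81964 SGD

-6.8196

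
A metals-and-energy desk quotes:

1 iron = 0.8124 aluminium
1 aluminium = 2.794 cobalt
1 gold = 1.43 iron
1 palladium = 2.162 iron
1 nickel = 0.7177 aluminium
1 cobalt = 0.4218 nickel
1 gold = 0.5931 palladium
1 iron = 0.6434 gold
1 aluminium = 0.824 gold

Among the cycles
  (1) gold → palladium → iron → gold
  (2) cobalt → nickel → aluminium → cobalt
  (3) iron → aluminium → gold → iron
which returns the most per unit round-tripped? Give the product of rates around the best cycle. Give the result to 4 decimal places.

0.9573

(1) 0.5931 × 2.162 × 0.6434 = 0.82502
(2) 0.4218 × 0.7177 × 2.794 = 0.84582
(3) 0.8124 × 0.824 × 1.43 = 0.95727
Highest is cycle (3) at 0.9573 (≤1, no arbitrage).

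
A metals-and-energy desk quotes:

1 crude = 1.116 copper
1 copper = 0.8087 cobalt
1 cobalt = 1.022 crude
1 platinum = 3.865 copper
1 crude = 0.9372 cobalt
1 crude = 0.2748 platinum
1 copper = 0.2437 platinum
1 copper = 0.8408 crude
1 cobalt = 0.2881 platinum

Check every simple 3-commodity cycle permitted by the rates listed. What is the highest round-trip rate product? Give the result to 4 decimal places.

cobalt→crude→copper→cobalt: 1.022 × 1.116 × 0.8087 = 0.92236
cobalt→platinum→copper→cobalt: 0.2881 × 3.865 × 0.8087 = 0.90049
crude→platinum→copper→crude: 0.2748 × 3.865 × 0.8408 = 0.89302
Maximum is cobalt→crude→copper→cobalt at 0.9224; no arbitrage — every cycle loses value.

0.9224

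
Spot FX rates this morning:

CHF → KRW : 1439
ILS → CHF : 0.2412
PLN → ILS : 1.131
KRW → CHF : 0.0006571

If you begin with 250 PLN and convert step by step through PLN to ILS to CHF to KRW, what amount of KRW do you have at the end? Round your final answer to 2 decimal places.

250 PLN × 1.131 = 282.75 ILS
282.75 ILS × 0.2412 = 68.1993 CHF
68.1993 CHF × 1439 = 98138.7927 KRW

98138.79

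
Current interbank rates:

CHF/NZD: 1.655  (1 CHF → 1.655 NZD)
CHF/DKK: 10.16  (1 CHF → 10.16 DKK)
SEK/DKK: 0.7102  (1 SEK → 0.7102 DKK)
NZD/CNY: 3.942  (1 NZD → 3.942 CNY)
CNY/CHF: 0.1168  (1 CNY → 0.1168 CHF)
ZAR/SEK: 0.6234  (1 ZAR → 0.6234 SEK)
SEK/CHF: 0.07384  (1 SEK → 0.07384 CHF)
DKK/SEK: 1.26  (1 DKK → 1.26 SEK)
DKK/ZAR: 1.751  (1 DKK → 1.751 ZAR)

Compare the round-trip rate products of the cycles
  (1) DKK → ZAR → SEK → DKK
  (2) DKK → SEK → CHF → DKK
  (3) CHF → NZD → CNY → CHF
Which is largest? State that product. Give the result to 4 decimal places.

(1) 1.751 × 0.6234 × 0.7102 = 0.77524
(2) 1.26 × 0.07384 × 10.16 = 0.94527
(3) 1.655 × 3.942 × 0.1168 = 0.76200
Highest is cycle (2) at 0.9453 (≤1, no arbitrage).

0.9453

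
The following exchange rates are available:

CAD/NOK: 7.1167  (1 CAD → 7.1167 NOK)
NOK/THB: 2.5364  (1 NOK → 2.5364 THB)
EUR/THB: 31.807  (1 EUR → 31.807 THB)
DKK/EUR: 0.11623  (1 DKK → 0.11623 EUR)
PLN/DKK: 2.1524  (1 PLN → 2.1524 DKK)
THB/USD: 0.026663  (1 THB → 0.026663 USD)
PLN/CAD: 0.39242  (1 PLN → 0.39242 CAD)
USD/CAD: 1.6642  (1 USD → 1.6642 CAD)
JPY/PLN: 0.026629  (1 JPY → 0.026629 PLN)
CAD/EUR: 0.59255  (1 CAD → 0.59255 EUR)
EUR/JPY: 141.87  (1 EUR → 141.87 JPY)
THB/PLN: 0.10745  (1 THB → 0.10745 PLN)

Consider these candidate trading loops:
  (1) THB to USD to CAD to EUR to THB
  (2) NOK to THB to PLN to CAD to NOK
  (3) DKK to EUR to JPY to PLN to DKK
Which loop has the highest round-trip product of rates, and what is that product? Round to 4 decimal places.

0.9451

(1) 0.026663 × 1.6642 × 0.59255 × 31.807 = 0.83630
(2) 2.5364 × 0.10745 × 0.39242 × 7.1167 = 0.76112
(3) 0.11623 × 141.87 × 0.026629 × 2.1524 = 0.94512
Highest is cycle (3) at 0.9451 (≤1, no arbitrage).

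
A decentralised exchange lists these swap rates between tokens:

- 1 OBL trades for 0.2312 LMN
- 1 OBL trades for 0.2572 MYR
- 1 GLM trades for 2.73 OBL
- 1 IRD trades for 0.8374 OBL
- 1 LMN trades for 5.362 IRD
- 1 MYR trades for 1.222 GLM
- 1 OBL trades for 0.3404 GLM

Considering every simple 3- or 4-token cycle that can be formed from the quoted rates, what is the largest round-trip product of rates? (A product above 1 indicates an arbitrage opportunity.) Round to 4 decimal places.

1.0381

LMN→IRD→OBL→LMN: 5.362 × 0.8374 × 0.2312 = 1.03812
MYR→GLM→OBL→MYR: 1.222 × 2.73 × 0.2572 = 0.85803
Maximum is LMN→IRD→OBL→LMN at 1.0381; arbitrage exists.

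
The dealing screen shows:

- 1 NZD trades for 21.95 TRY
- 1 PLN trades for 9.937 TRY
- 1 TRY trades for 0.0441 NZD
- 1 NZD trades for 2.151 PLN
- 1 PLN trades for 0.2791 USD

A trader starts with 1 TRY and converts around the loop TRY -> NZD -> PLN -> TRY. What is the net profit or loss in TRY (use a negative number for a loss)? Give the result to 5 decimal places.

-0.05739

1 TRY × 0.0441 = 0.0441 NZD
0.0441 NZD × 2.151 = 0.0948591 PLN
0.0948591 PLN × 9.937 = 0.9426148767 TRY
Net change: 0.9426148767 − 1 = -0.0573851233 TRY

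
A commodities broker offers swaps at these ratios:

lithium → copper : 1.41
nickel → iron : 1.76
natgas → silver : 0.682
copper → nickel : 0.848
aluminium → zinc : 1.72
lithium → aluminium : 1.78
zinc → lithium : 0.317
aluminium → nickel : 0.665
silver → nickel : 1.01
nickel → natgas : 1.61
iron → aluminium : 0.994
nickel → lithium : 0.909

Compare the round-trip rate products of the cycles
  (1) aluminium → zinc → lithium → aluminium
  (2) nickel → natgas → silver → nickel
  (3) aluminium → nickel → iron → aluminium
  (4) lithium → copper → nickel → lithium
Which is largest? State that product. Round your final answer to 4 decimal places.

1.1634

(1) 1.72 × 0.317 × 1.78 = 0.97053
(2) 1.61 × 0.682 × 1.01 = 1.10900
(3) 0.665 × 1.76 × 0.994 = 1.16338
(4) 1.41 × 0.848 × 0.909 = 1.08687
Highest is cycle (3) at 1.1634 (>1, arbitrage).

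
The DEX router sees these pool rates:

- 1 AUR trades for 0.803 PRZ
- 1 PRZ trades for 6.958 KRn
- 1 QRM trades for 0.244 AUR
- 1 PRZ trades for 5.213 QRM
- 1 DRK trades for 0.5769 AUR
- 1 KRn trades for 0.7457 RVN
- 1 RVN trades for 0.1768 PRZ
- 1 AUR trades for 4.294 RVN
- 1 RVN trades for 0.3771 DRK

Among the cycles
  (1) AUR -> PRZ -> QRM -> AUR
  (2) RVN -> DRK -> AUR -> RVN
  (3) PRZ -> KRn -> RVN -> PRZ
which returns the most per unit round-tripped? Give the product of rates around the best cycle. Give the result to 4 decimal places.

(1) 0.803 × 5.213 × 0.244 = 1.02139
(2) 0.3771 × 0.5769 × 4.294 = 0.93416
(3) 6.958 × 0.7457 × 0.1768 = 0.91734
Highest is cycle (1) at 1.0214 (>1, arbitrage).

1.0214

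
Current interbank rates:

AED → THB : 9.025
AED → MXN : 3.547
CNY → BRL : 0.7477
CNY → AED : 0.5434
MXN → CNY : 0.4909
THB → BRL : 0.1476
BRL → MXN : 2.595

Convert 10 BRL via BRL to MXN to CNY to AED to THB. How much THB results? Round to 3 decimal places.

10 BRL × 2.595 = 25.95 MXN
25.95 MXN × 0.4909 = 12.738855 CNY
12.738855 CNY × 0.5434 = 6.922293807 AED
6.922293807 AED × 9.025 = 62.473701608175 THB

62.474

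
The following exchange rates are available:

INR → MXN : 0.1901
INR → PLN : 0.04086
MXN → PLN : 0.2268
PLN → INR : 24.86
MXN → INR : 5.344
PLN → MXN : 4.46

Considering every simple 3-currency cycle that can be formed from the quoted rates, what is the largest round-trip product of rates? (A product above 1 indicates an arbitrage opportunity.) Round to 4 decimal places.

1.0718

PLN→INR→MXN→PLN: 24.86 × 0.1901 × 0.2268 = 1.07183
PLN→MXN→INR→PLN: 4.46 × 5.344 × 0.04086 = 0.97387
Maximum is PLN→INR→MXN→PLN at 1.0718; arbitrage exists.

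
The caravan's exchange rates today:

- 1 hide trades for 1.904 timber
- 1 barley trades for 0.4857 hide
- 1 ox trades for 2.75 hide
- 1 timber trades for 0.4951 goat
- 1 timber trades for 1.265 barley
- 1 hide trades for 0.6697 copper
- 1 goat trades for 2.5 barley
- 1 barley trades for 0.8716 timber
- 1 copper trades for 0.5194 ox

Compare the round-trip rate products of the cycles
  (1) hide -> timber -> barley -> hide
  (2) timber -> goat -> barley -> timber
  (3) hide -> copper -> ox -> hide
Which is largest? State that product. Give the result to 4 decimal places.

1.1698

(1) 1.904 × 1.265 × 0.4857 = 1.16984
(2) 0.4951 × 2.5 × 0.8716 = 1.07882
(3) 0.6697 × 0.5194 × 2.75 = 0.95657
Highest is cycle (1) at 1.1698 (>1, arbitrage).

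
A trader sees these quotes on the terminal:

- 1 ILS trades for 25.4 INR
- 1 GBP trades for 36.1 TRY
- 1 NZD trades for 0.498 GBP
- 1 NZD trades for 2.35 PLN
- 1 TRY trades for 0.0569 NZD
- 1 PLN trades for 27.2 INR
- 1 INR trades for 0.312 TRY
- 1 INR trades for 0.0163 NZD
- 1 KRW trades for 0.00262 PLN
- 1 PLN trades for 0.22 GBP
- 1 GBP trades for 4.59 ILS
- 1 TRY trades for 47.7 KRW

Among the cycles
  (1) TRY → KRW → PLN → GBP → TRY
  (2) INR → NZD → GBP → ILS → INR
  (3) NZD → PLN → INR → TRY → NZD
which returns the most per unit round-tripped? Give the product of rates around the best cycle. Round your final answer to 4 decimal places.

1.1348

(1) 47.7 × 0.00262 × 0.22 × 36.1 = 0.99254
(2) 0.0163 × 0.498 × 4.59 × 25.4 = 0.94638
(3) 2.35 × 27.2 × 0.312 × 0.0569 = 1.13476
Highest is cycle (3) at 1.1348 (>1, arbitrage).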